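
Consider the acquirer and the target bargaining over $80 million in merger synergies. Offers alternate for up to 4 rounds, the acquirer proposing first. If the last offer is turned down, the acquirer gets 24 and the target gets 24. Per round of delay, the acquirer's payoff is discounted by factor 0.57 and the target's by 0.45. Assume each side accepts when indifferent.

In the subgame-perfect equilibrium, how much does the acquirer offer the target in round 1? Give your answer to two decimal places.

Round 4 (the target proposes): the acquirer gets 24 if talks fail, so the target offers 24 and keeps 56.
Round 3 (the acquirer proposes): the target can get 56 next round, worth 0.45 × 56 = 25.2 now. The acquirer offers 25.2 and keeps 80 − 25.2 = 54.8.
Round 2 (the target proposes): the acquirer can get 54.8 next round, worth 0.57 × 54.8 = 31.236 now; the target offers that and keeps 48.764.
Round 1 (the acquirer proposes): the target can get 48.764 next round, worth 0.45 × 48.764 = 21.9438 now, so the acquirer offers 21.9438, keeping 58.0562.

21.94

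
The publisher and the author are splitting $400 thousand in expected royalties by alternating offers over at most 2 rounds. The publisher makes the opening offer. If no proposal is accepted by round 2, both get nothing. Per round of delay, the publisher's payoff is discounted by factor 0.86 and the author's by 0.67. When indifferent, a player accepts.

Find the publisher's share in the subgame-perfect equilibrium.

By backward induction:
Round 2 (the author proposes): rejection yields 0 for the publisher; the author offers 0 and keeps 400.
Round 1 (the publisher proposes): the author can get 400 next round, worth 0.67 × 400 = 268 now, so the publisher offers 268, keeping 132.

132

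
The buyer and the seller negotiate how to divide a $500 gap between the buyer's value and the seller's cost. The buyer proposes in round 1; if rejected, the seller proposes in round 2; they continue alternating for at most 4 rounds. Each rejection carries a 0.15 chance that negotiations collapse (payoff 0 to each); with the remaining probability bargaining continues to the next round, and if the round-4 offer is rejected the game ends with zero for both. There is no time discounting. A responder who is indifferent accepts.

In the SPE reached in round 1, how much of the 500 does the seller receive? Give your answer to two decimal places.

370.81

By backward induction:
Round 4 (the seller proposes): the buyer will accept anything ≥ 0, so the seller offers 0 and keeps 500.
Round 3 (the buyer proposes): rejecting gives the seller an expected 0.85 × 500 = 425. The buyer offers 425 and keeps 500 − 425 = 75.
Round 2 (the seller proposes): rejecting gives the buyer an expected 0.85 × 75 = 63.75; the seller offers that and keeps 436.25.
Round 1 (the buyer proposes): rejecting gives the seller an expected 0.85 × 436.25 = 370.8125; the buyer offers that and keeps 129.1875.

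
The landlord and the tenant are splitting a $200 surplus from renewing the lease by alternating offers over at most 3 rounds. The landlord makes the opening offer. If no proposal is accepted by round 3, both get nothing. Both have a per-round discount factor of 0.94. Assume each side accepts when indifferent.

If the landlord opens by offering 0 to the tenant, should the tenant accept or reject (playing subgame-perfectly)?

Reject

Round 3 (the landlord proposes): the tenant will accept anything ≥ 0, so the landlord offers 0 and keeps 200.
Round 2 (the tenant proposes): the landlord can get 200 next round, worth 0.94 × 200 = 188 now, so the tenant offers 188, keeping 12.
So by rejecting in round 1, the tenant gets 12 next round, worth 0.94 × 12 = 11.28 now.
Offer 0 < 11.28, so the tenant rejects.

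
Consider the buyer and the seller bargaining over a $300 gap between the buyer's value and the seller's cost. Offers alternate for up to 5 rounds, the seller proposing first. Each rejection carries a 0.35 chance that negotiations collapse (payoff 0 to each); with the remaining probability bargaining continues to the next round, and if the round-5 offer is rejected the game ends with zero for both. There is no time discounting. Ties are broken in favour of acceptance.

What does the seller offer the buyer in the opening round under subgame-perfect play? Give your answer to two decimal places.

97.09

Round 5 (the seller proposes): rejection yields 0 for the buyer; the seller offers 0 and keeps 300.
Round 4 (the buyer proposes): rejecting gives the seller an expected 0.65 × 300 = 195, so the buyer offers 195, keeping 105.
Round 3 (the seller proposes): rejecting gives the buyer an expected 0.65 × 105 = 68.25, so the seller offers 68.25, keeping 231.75.
Round 2 (the buyer proposes): rejecting gives the seller an expected 0.65 × 231.75 = 150.6375. The buyer offers 150.6375 and keeps 300 − 150.6375 = 149.3625.
Round 1 (the seller proposes): rejecting gives the buyer an expected 0.65 × 149.3625 = 97.085625. The seller offers 97.085625 and keeps 300 − 97.085625 = 202.914375.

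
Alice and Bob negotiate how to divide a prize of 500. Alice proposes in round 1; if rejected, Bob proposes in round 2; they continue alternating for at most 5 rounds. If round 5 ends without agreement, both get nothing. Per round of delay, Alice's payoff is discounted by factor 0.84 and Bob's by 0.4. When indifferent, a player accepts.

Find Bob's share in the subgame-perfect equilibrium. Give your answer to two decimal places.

42.75

By backward induction:
Round 5 (Alice proposes): Bob will accept anything ≥ 0, so Alice offers 0 and keeps 500.
Round 4 (Bob proposes): Alice can get 500 next round, worth 0.84 × 500 = 420 now. Bob offers 420 and keeps 500 − 420 = 80.
Round 3 (Alice proposes): Bob can get 80 next round, worth 0.4 × 80 = 32 now. Alice offers 32 and keeps 500 − 32 = 468.
Round 2 (Bob proposes): Alice can get 468 next round, worth 0.84 × 468 = 393.12 now, so Bob offers 393.12, keeping 106.88.
Round 1 (Alice proposes): Bob can get 106.88 next round, worth 0.4 × 106.88 = 42.752 now. Alice offers 42.752 and keeps 500 − 42.752 = 457.248.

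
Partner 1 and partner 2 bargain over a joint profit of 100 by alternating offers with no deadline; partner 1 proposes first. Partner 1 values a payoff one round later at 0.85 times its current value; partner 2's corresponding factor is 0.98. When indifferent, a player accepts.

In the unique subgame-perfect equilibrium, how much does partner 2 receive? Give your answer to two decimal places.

88.02

In a stationary SPE each proposer offers the other exactly their discounted continuation value.
If partner 1 keeps x when proposing and partner 2 keeps y when proposing, then x = 100 − 0.98y and y = 100 − 0.85x.
Solving: x = 100(1 − 0.98) / (1 − 0.85·0.98) = 2 / 0.167 ≈ 11.9760.
Partner 2 gets 100 − 11.9760 ≈ 88.0240.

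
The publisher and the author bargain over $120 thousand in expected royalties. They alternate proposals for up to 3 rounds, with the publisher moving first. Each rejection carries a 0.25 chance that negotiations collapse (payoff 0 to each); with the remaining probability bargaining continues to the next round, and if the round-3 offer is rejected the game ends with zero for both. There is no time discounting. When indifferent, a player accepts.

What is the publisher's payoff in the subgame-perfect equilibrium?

By backward induction:
Round 3 (the publisher proposes): rejection yields 0 for the author; the publisher offers 0 and keeps 120.
Round 2 (the author proposes): rejecting gives the publisher an expected 0.75 × 120 = 90; the author offers that and keeps 30.
Round 1 (the publisher proposes): rejecting gives the author an expected 0.75 × 30 = 22.5. The publisher offers 22.5 and keeps 120 − 22.5 = 97.5.

97.5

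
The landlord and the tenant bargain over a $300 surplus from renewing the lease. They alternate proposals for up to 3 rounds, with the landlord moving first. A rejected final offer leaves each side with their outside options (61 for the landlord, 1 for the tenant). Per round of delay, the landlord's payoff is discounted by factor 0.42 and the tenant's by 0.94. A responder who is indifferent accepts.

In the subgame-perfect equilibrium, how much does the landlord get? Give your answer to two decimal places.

Solve by backward induction from round 3.
Round 3 (the landlord proposes): the tenant gets 1 if talks fail, so the landlord offers 1 and keeps 299.
Round 2 (the tenant proposes): the landlord can get 299 next round, worth 0.42 × 299 = 125.58 now; the tenant offers that and keeps 174.42.
Round 1 (the landlord proposes): the tenant can get 174.42 next round, worth 0.94 × 174.42 = 163.9548 now. The landlord offers 163.9548 and keeps 300 − 163.9548 = 136.0452.

136.05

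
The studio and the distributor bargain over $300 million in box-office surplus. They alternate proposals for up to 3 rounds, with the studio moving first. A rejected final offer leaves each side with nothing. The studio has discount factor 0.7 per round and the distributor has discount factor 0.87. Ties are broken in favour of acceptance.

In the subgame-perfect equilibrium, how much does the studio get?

221.7

Round 3 (the studio proposes): the distributor will accept anything ≥ 0, so the studio offers 0 and keeps 300.
Round 2 (the distributor proposes): the studio can get 300 next round, worth 0.7 × 300 = 210 now. The distributor offers 210 and keeps 300 − 210 = 90.
Round 1 (the studio proposes): the distributor can get 90 next round, worth 0.87 × 90 = 78.3 now, so the studio offers 78.3, keeping 221.7.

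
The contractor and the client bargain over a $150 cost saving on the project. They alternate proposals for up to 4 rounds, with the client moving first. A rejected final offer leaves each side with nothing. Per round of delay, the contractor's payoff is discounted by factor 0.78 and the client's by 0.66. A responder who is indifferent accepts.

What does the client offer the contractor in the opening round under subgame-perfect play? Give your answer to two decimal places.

Round 4 (the contractor proposes): the client will accept anything ≥ 0, so the contractor offers 0 and keeps 150.
Round 3 (the client proposes): the contractor can get 150 next round, worth 0.78 × 150 = 117 now. The client offers 117 and keeps 150 − 117 = 33.
Round 2 (the contractor proposes): the client can get 33 next round, worth 0.66 × 33 = 21.78 now, so the contractor offers 21.78, keeping 128.22.
Round 1 (the client proposes): the contractor can get 128.22 next round, worth 0.78 × 128.22 = 100.0116 now, so the client offers 100.0116, keeping 49.9884.

100.01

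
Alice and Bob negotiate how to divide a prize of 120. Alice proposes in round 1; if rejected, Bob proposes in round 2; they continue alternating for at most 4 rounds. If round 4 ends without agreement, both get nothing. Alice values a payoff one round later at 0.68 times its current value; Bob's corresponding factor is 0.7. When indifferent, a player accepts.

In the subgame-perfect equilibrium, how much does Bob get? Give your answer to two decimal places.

66.86

Round 4 (Bob proposes): rejection yields 0 for Alice; Bob offers 0 and keeps 120.
Round 3 (Alice proposes): Bob can get 120 next round, worth 0.7 × 120 = 84 now. Alice offers 84 and keeps 120 − 84 = 36.
Round 2 (Bob proposes): Alice can get 36 next round, worth 0.68 × 36 = 24.48 now. Bob offers 24.48 and keeps 120 − 24.48 = 95.52.
Round 1 (Alice proposes): Bob can get 95.52 next round, worth 0.7 × 95.52 = 66.864 now. Alice offers 66.864 and keeps 120 − 66.864 = 53.136.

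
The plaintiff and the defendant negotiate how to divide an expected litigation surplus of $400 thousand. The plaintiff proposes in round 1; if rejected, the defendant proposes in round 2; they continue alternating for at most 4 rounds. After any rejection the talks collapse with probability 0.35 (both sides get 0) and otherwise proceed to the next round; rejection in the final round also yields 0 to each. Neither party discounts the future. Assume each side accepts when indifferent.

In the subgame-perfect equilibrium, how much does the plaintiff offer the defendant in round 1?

200.85

Round 4 (the defendant proposes): the plaintiff will accept anything ≥ 0, so the defendant offers 0 and keeps 400.
Round 3 (the plaintiff proposes): rejecting gives the defendant an expected 0.65 × 400 = 260; the plaintiff offers that and keeps 140.
Round 2 (the defendant proposes): rejecting gives the plaintiff an expected 0.65 × 140 = 91, so the defendant offers 91, keeping 309.
Round 1 (the plaintiff proposes): rejecting gives the defendant an expected 0.65 × 309 = 200.85. The plaintiff offers 200.85 and keeps 400 − 200.85 = 199.15.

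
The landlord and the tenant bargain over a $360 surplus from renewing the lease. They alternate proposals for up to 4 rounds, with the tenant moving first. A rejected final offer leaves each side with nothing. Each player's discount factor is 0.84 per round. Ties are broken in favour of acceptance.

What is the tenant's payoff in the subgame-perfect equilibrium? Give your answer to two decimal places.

Round 4 (the landlord proposes): the tenant will accept anything ≥ 0, so the landlord offers 0 and keeps 360.
Round 3 (the tenant proposes): the landlord can get 360 next round, worth 0.84 × 360 = 302.4 now; the tenant offers that and keeps 57.6.
Round 2 (the landlord proposes): the tenant can get 57.6 next round, worth 0.84 × 57.6 = 48.384 now; the landlord offers that and keeps 311.616.
Round 1 (the tenant proposes): the landlord can get 311.616 next round, worth 0.84 × 311.616 = 261.75744 now; the tenant offers that and keeps 98.24256.

98.24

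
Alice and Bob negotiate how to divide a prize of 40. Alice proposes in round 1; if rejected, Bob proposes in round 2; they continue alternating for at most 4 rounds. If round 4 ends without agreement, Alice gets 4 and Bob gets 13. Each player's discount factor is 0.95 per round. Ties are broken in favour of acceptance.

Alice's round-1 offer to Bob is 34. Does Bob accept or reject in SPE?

Work out Bob's continuation value if the offer is rejected.
Round 4 (Bob proposes): Alice gets 4 if talks fail, so Bob offers 4 and keeps 36.
Round 3 (Alice proposes): Bob can get 36 next round, worth 0.95 × 36 = 34.2 now. Alice offers 34.2 and keeps 40 − 34.2 = 5.8.
Round 2 (Bob proposes): Alice can get 5.8 next round, worth 0.95 × 5.8 = 5.51 now. Bob offers 5.51 and keeps 40 − 5.51 = 34.49.
So by rejecting in round 1, Bob gets 34.49 next round, worth 0.95 × 34.49 = 32.7655 now.
Offer 34 ≥ 32.7655, so Bob accepts.

Accept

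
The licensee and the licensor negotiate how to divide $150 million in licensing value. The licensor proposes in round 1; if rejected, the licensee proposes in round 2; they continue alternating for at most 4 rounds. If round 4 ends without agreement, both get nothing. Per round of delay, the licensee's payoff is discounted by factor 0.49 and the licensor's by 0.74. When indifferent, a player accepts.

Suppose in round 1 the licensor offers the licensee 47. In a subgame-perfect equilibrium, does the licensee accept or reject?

Round 4 (the licensee proposes): the licensor will accept anything ≥ 0, so the licensee offers 0 and keeps 150.
Round 3 (the licensor proposes): the licensee can get 150 next round, worth 0.49 × 150 = 73.5 now; the licensor offers that and keeps 76.5.
Round 2 (the licensee proposes): the licensor can get 76.5 next round, worth 0.74 × 76.5 = 56.61 now. The licensee offers 56.61 and keeps 150 − 56.61 = 93.39.
So by rejecting in round 1, the licensee gets 93.39 next round, worth 0.49 × 93.39 = 45.7611 now.
Offer 47 ≥ 45.7611, so the licensee accepts.

Accept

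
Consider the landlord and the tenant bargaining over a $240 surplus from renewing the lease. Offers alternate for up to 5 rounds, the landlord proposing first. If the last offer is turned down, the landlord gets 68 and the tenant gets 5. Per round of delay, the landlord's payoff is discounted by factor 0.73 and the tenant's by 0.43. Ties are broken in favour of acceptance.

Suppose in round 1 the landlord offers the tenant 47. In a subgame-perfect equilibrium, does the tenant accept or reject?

Round 5 (the landlord proposes): the tenant gets 5 if talks fail, so the landlord offers 5 and keeps 235.
Round 4 (the tenant proposes): the landlord can get 235 next round, worth 0.73 × 235 = 171.55 now, so the tenant offers 171.55, keeping 68.45.
Round 3 (the landlord proposes): the tenant can get 68.45 next round, worth 0.43 × 68.45 = 29.4335 now. The landlord offers 29.4335 and keeps 240 − 29.4335 = 210.5665.
Round 2 (the tenant proposes): the landlord can get 210.5665 next round, worth 0.73 × 210.5665 = 153.713545 now; the tenant offers that and keeps 86.286455.
So by rejecting in round 1, the tenant gets 86.286455 next round, worth 0.43 × 86.286455 = 37.10317565 now.
Offer 47 ≥ 37.10317565, so the tenant accepts.

Accept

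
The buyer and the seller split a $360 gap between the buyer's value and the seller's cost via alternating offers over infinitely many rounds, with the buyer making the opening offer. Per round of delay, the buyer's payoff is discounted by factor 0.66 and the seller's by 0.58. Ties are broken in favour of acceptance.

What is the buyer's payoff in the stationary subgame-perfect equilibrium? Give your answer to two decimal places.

When the buyer proposes, the seller accepts any offer worth at least 0.58 times what the seller would get by proposing next round; and vice versa.
This gives x = 360 − 0.58y and y = 360 − 0.66x, where x and y are each side's share when it proposes.
Hence (1 − 0.58·0.66)x = 360(1 − 0.58), i.e. 0.6172·x = 151.2.
x ≈ 244.9773; the seller's share is 360 − x ≈ 115.0227.

244.98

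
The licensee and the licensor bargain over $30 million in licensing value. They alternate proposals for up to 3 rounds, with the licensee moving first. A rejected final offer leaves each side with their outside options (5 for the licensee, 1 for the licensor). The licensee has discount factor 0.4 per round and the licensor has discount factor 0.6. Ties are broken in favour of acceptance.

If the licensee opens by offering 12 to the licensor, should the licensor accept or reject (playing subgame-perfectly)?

Accept

Work out the licensor's continuation value if the offer is rejected.
Round 3 (the licensee proposes): the licensor gets 1 if talks fail, so the licensee offers 1 and keeps 29.
Round 2 (the licensor proposes): the licensee can get 29 next round, worth 0.4 × 29 = 11.6 now. The licensor offers 11.6 and keeps 30 − 11.6 = 18.4.
So by rejecting in round 1, the licensor gets 18.4 next round, worth 0.6 × 18.4 = 11.04 now.
Offer 12 ≥ 11.04, so the licensor accepts.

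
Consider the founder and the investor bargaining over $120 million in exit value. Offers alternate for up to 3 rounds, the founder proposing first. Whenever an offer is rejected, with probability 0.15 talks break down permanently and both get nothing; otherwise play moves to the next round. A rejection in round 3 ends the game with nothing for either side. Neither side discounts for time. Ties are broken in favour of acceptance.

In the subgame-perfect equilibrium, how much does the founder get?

Round 3 (the founder proposes): the investor will accept anything ≥ 0, so the founder offers 0 and keeps 120.
Round 2 (the investor proposes): rejecting gives the founder an expected 0.85 × 120 = 102; the investor offers that and keeps 18.
Round 1 (the founder proposes): rejecting gives the investor an expected 0.85 × 18 = 15.3. The founder offers 15.3 and keeps 120 − 15.3 = 104.7.

104.7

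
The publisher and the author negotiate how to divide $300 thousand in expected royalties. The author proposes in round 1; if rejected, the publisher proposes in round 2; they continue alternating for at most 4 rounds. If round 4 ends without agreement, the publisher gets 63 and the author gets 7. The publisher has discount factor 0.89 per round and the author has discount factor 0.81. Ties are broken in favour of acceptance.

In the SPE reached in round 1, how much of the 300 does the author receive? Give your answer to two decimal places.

61.28

Round 4 (the publisher proposes): the author gets 7 if talks fail, so the publisher offers 7 and keeps 293.
Round 3 (the author proposes): the publisher can get 293 next round, worth 0.89 × 293 = 260.77 now; the author offers that and keeps 39.23.
Round 2 (the publisher proposes): the author can get 39.23 next round, worth 0.81 × 39.23 = 31.7763 now; the publisher offers that and keeps 268.2237.
Round 1 (the author proposes): the publisher can get 268.2237 next round, worth 0.89 × 268.2237 = 238.719093 now. The author offers 238.719093 and keeps 300 − 238.719093 = 61.280907.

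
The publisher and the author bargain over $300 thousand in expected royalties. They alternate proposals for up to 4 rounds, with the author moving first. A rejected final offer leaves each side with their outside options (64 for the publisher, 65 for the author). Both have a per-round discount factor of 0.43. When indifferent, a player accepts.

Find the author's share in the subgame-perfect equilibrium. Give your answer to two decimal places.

207.79

Round 4 (the publisher proposes): the author gets 65 if talks fail, so the publisher offers 65 and keeps 235.
Round 3 (the author proposes): the publisher can get 235 next round, worth 0.43 × 235 = 101.05 now; the author offers that and keeps 198.95.
Round 2 (the publisher proposes): the author can get 198.95 next round, worth 0.43 × 198.95 = 85.5485 now; the publisher offers that and keeps 214.4515.
Round 1 (the author proposes): the publisher can get 214.4515 next round, worth 0.43 × 214.4515 = 92.214145 now. The author offers 92.214145 and keeps 300 − 92.214145 = 207.785855.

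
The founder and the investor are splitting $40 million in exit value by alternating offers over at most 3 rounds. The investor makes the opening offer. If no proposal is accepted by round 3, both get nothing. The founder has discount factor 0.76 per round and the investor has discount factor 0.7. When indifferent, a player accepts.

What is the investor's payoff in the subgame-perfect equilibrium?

Solve by backward induction from round 3.
Round 3 (the investor proposes): rejection yields 0 for the founder; the investor offers 0 and keeps 40.
Round 2 (the founder proposes): the investor can get 40 next round, worth 0.7 × 40 = 28 now. The founder offers 28 and keeps 40 − 28 = 12.
Round 1 (the investor proposes): the founder can get 12 next round, worth 0.76 × 12 = 9.12 now; the investor offers that and keeps 30.88.

30.88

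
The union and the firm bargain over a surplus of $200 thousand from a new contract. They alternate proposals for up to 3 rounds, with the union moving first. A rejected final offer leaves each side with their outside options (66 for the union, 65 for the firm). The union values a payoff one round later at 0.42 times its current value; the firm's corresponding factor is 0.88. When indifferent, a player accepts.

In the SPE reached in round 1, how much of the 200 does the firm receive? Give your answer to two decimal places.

Work backward from the last round.
Round 3 (the union proposes): the firm gets 65 if talks fail, so the union offers 65 and keeps 135.
Round 2 (the firm proposes): the union can get 135 next round, worth 0.42 × 135 = 56.7 now, so the firm offers 56.7, keeping 143.3.
Round 1 (the union proposes): the firm can get 143.3 next round, worth 0.88 × 143.3 = 126.104 now; the union offers that and keeps 73.896.

126.10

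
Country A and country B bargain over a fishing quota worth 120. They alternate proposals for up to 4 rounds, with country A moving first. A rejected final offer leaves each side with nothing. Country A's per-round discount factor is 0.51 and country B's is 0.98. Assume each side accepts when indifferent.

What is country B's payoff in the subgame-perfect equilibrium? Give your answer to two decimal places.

Round 4 (country B proposes): country A will accept anything ≥ 0, so country B offers 0 and keeps 120.
Round 3 (country A proposes): country B can get 120 next round, worth 0.98 × 120 = 117.6 now. Country A offers 117.6 and keeps 120 − 117.6 = 2.4.
Round 2 (country B proposes): country A can get 2.4 next round, worth 0.51 × 2.4 = 1.224 now. Country B offers 1.224 and keeps 120 − 1.224 = 118.776.
Round 1 (country A proposes): country B can get 118.776 next round, worth 0.98 × 118.776 = 116.40048 now. Country A offers 116.40048 and keeps 120 − 116.40048 = 3.59952.

116.40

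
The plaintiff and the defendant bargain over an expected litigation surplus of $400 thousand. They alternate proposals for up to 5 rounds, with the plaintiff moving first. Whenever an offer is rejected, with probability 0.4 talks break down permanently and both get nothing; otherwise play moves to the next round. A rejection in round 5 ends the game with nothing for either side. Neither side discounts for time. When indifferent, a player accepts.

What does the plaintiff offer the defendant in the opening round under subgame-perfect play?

130.56

By backward induction:
Round 5 (the plaintiff proposes): rejection yields 0 for the defendant; the plaintiff offers 0 and keeps 400.
Round 4 (the defendant proposes): rejecting gives the plaintiff an expected 0.6 × 400 = 240, so the defendant offers 240, keeping 160.
Round 3 (the plaintiff proposes): rejecting gives the defendant an expected 0.6 × 160 = 96; the plaintiff offers that and keeps 304.
Round 2 (the defendant proposes): rejecting gives the plaintiff an expected 0.6 × 304 = 182.4, so the defendant offers 182.4, keeping 217.6.
Round 1 (the plaintiff proposes): rejecting gives the defendant an expected 0.6 × 217.6 = 130.56, so the plaintiff offers 130.56, keeping 269.44.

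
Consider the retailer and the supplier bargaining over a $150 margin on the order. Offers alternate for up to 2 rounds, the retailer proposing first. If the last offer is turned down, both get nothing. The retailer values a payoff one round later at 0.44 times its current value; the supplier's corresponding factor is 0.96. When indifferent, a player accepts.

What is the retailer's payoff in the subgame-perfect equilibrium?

6

Round 2 (the supplier proposes): rejection yields 0 for the retailer; the supplier offers 0 and keeps 150.
Round 1 (the retailer proposes): the supplier can get 150 next round, worth 0.96 × 150 = 144 now; the retailer offers that and keeps 6.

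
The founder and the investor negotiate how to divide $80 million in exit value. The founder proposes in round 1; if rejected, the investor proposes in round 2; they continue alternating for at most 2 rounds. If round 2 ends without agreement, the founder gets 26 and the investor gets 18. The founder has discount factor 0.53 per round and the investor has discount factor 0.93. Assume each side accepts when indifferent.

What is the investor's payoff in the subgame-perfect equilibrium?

50.22

Round 2 (the investor proposes): the founder gets 26 if talks fail, so the investor offers 26 and keeps 54.
Round 1 (the founder proposes): the investor can get 54 next round, worth 0.93 × 54 = 50.22 now; the founder offers that and keeps 29.78.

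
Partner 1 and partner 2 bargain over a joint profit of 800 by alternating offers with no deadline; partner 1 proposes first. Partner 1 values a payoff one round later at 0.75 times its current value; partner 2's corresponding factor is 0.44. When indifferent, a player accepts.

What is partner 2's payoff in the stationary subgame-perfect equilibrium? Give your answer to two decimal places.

In a stationary SPE each proposer offers the other exactly their discounted continuation value.
If partner 1 keeps x when proposing and partner 2 keeps y when proposing, then x = 800 − 0.44y and y = 800 − 0.75x.
Solving: x = 800(1 − 0.44) / (1 − 0.75·0.44) = 448 / 0.67 ≈ 668.6567.
Partner 2 gets 800 − 668.6567 ≈ 131.3433.

131.34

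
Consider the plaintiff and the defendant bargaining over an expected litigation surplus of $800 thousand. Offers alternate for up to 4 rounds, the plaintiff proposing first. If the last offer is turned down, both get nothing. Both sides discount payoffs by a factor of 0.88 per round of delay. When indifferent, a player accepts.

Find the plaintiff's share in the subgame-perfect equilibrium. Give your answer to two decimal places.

Round 4 (the defendant proposes): the plaintiff will accept anything ≥ 0, so the defendant offers 0 and keeps 800.
Round 3 (the plaintiff proposes): the defendant can get 800 next round, worth 0.88 × 800 = 704 now; the plaintiff offers that and keeps 96.
Round 2 (the defendant proposes): the plaintiff can get 96 next round, worth 0.88 × 96 = 84.48 now, so the defendant offers 84.48, keeping 715.52.
Round 1 (the plaintiff proposes): the defendant can get 715.52 next round, worth 0.88 × 715.52 = 629.6576 now; the plaintiff offers that and keeps 170.3424.

170.34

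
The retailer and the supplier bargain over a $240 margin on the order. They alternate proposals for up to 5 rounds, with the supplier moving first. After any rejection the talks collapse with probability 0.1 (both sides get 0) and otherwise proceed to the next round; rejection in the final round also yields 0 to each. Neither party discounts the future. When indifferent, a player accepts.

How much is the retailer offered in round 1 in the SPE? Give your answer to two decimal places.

Round 5 (the supplier proposes): the retailer will accept anything ≥ 0, so the supplier offers 0 and keeps 240.
Round 4 (the retailer proposes): rejecting gives the supplier an expected 0.9 × 240 = 216; the retailer offers that and keeps 24.
Round 3 (the supplier proposes): rejecting gives the retailer an expected 0.9 × 24 = 21.6. The supplier offers 21.6 and keeps 240 − 21.6 = 218.4.
Round 2 (the retailer proposes): rejecting gives the supplier an expected 0.9 × 218.4 = 196.56; the retailer offers that and keeps 43.44.
Round 1 (the supplier proposes): rejecting gives the retailer an expected 0.9 × 43.44 = 39.096, so the supplier offers 39.096, keeping 200.904.

39.10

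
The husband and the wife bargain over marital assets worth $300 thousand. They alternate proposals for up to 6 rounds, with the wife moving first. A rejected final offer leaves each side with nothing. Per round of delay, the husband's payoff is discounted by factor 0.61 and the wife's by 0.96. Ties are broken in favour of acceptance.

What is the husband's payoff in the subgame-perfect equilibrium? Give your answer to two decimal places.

74.36

Round 6 (the husband proposes): the wife will accept anything ≥ 0, so the husband offers 0 and keeps 300.
Round 5 (the wife proposes): the husband can get 300 next round, worth 0.61 × 300 = 183 now, so the wife offers 183, keeping 117.
Round 4 (the husband proposes): the wife can get 117 next round, worth 0.96 × 117 = 112.32 now; the husband offers that and keeps 187.68.
Round 3 (the wife proposes): the husband can get 187.68 next round, worth 0.61 × 187.68 = 114.4848 now. The wife offers 114.4848 and keeps 300 − 114.4848 = 185.5152.
Round 2 (the husband proposes): the wife can get 185.5152 next round, worth 0.96 × 185.5152 = 178.094592 now. The husband offers 178.094592 and keeps 300 − 178.094592 = 121.905408.
Round 1 (the wife proposes): the husband can get 121.905408 next round, worth 0.61 × 121.905408 = 74.36229888 now; the wife offers that and keeps 225.63770112.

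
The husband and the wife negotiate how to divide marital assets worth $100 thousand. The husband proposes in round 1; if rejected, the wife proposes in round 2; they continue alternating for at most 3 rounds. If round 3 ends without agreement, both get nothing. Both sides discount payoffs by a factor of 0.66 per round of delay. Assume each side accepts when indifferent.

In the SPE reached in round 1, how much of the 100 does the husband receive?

Round 3 (the husband proposes): the wife will accept anything ≥ 0, so the husband offers 0 and keeps 100.
Round 2 (the wife proposes): the husband can get 100 next round, worth 0.66 × 100 = 66 now. The wife offers 66 and keeps 100 − 66 = 34.
Round 1 (the husband proposes): the wife can get 34 next round, worth 0.66 × 34 = 22.44 now, so the husband offers 22.44, keeping 77.56.

77.56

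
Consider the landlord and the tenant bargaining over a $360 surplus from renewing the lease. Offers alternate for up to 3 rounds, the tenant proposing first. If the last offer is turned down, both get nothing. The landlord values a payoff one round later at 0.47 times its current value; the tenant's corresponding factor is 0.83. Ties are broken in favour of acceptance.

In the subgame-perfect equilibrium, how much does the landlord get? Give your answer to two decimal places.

28.76

Work backward from the last round.
Round 3 (the tenant proposes): the landlord will accept anything ≥ 0, so the tenant offers 0 and keeps 360.
Round 2 (the landlord proposes): the tenant can get 360 next round, worth 0.83 × 360 = 298.8 now. The landlord offers 298.8 and keeps 360 − 298.8 = 61.2.
Round 1 (the tenant proposes): the landlord can get 61.2 next round, worth 0.47 × 61.2 = 28.764 now. The tenant offers 28.764 and keeps 360 − 28.764 = 331.236.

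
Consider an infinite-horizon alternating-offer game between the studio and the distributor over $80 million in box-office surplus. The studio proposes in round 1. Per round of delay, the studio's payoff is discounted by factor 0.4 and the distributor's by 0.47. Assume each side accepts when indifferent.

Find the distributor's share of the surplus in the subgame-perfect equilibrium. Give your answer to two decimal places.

27.78

When the studio proposes, the distributor accepts any offer worth at least 0.47 times what the distributor would get by proposing next round; and vice versa.
This gives x = 80 − 0.47y and y = 80 − 0.4x, where x and y are each side's share when it proposes.
Hence (1 − 0.47·0.4)x = 80(1 − 0.47), i.e. 0.812·x = 42.4.
x ≈ 52.2167; the distributor's share is 80 − x ≈ 27.7833.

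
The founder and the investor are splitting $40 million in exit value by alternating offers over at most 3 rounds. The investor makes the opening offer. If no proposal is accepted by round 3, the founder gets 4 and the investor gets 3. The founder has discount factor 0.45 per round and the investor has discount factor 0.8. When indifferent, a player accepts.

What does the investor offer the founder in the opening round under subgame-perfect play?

By backward induction:
Round 3 (the investor proposes): the founder gets 4 if talks fail, so the investor offers 4 and keeps 36.
Round 2 (the founder proposes): the investor can get 36 next round, worth 0.8 × 36 = 28.8 now; the founder offers that and keeps 11.2.
Round 1 (the investor proposes): the founder can get 11.2 next round, worth 0.45 × 11.2 = 5.04 now. The investor offers 5.04 and keeps 40 − 5.04 = 34.96.

5.04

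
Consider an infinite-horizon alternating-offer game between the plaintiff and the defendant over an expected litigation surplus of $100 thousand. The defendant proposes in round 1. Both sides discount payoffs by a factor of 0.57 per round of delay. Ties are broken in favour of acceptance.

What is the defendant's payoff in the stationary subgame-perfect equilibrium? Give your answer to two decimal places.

When the defendant proposes, the plaintiff accepts any offer worth at least 0.57 times what the plaintiff would get by proposing next round; and vice versa.
This gives x = 100 − 0.57y and y = 100 − 0.57x, where x and y are each side's share when it proposes.
Hence (1 − 0.57·0.57)x = 100(1 − 0.57), i.e. 0.6751·x = 43.
x ≈ 63.6943; the plaintiff's share is 100 − x ≈ 36.3057.

63.69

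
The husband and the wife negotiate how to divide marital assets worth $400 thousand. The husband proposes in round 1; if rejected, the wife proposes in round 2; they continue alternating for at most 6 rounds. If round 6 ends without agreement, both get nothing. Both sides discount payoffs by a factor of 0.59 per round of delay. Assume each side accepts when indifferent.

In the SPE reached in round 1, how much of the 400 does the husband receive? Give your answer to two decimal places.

240.96

Round 6 (the wife proposes): the husband will accept anything ≥ 0, so the wife offers 0 and keeps 400.
Round 5 (the husband proposes): the wife can get 400 next round, worth 0.59 × 400 = 236 now; the husband offers that and keeps 164.
Round 4 (the wife proposes): the husband can get 164 next round, worth 0.59 × 164 = 96.76 now, so the wife offers 96.76, keeping 303.24.
Round 3 (the husband proposes): the wife can get 303.24 next round, worth 0.59 × 303.24 = 178.9116 now; the husband offers that and keeps 221.0884.
Round 2 (the wife proposes): the husband can get 221.0884 next round, worth 0.59 × 221.0884 = 130.442156 now, so the wife offers 130.442156, keeping 269.557844.
Round 1 (the husband proposes): the wife can get 269.557844 next round, worth 0.59 × 269.557844 = 159.03912796 now, so the husband offers 159.03912796, keeping 240.96087204.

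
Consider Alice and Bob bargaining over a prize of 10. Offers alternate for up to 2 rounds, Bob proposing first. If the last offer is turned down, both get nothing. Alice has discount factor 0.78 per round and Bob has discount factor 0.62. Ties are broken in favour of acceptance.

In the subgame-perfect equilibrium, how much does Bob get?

Work backward from the last round.
Round 2 (Alice proposes): rejection yields 0 for Bob; Alice offers 0 and keeps 10.
Round 1 (Bob proposes): Alice can get 10 next round, worth 0.78 × 10 = 7.8 now. Bob offers 7.8 and keeps 10 − 7.8 = 2.2.

2.2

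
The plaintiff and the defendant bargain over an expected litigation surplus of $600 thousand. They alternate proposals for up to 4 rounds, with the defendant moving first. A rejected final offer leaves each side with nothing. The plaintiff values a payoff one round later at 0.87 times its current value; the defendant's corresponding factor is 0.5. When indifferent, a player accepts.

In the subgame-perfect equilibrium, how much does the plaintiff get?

488.07

Round 4 (the plaintiff proposes): the defendant will accept anything ≥ 0, so the plaintiff offers 0 and keeps 600.
Round 3 (the defendant proposes): the plaintiff can get 600 next round, worth 0.87 × 600 = 522 now, so the defendant offers 522, keeping 78.
Round 2 (the plaintiff proposes): the defendant can get 78 next round, worth 0.5 × 78 = 39 now, so the plaintiff offers 39, keeping 561.
Round 1 (the defendant proposes): the plaintiff can get 561 next round, worth 0.87 × 561 = 488.07 now. The defendant offers 488.07 and keeps 600 − 488.07 = 111.93.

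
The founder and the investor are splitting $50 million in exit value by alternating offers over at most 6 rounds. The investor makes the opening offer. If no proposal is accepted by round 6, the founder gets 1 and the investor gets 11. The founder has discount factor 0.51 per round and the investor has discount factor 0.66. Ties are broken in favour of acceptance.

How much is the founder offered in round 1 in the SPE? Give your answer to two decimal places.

13.84

Work backward from the last round.
Round 6 (the founder proposes): the investor gets 11 if talks fail, so the founder offers 11 and keeps 39.
Round 5 (the investor proposes): the founder can get 39 next round, worth 0.51 × 39 = 19.89 now, so the investor offers 19.89, keeping 30.11.
Round 4 (the founder proposes): the investor can get 30.11 next round, worth 0.66 × 30.11 = 19.8726 now. The founder offers 19.8726 and keeps 50 − 19.8726 = 30.1274.
Round 3 (the investor proposes): the founder can get 30.1274 next round, worth 0.51 × 30.1274 = 15.364974 now; the investor offers that and keeps 34.635026.
Round 2 (the founder proposes): the investor can get 34.635026 next round, worth 0.66 × 34.635026 = 22.85911716 now, so the founder offers 22.85911716, keeping 27.14088284.
Round 1 (the investor proposes): the founder can get 27.14088284 next round, worth 0.51 × 27.14088284 = 13.8418502484 now. The investor offers 13.8418502484 and keeps 50 − 13.8418502484 = 36.1581497516.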